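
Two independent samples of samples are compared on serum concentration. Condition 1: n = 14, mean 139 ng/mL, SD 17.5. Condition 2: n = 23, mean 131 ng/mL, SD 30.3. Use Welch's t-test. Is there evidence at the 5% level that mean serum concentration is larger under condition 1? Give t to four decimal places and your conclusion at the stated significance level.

Let group 1 = condition 1, group 2 = condition 2. H0: μ_1 = μ_2; H1: μ_1 > μ_2 (Welch's two-sample t-test, right-tailed).
t = (x̄_1 − x̄_2)/√(s_1²/n_1 + s_2²/n_2) = (139 − 131)/√(17.5²/14 + 30.3²/23) = 1.0177
Welch–Satterthwaite df ≈ 34.95
p-value = P(T ≥ 1.0177) ≈ 0.1579
Since p ≈ 0.1579 > α = 0.05, fail to reject H0; the evidence is not statistically significant.

t = 1.0177; fail to reject H0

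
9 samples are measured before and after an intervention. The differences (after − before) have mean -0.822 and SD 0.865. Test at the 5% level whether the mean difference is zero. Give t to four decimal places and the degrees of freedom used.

t = -2.8509, df = 8

H0: μ_d = 0; H1: μ_d ≠ 0 (paired t-test on the differences, two-sided).
t = d̄/(s_d/√n) = -0.822/(0.865/√9) = -2.8509
df = n − 1 = 8
Two-sided p-value ≈ 0.021
Since p ≈ 0.021 < α = 0.05, reject H0; the data support H1.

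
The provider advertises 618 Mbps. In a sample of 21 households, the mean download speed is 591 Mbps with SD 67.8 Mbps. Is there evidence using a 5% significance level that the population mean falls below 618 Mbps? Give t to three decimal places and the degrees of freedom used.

H0: μ = 618; H1: μ < 618 (one-sample t-test, left-tailed).
t = (x̄ − μ₀)/(s/√n) = (591 − 618)/(67.8/√21) = -1.825
df = n − 1 = 20
p-value = P(T ≤ -1.825) ≈ 0.041
Since p ≈ 0.041 < α = 0.05, reject H0; the evidence is statistically significant.

t = -1.825, df = 20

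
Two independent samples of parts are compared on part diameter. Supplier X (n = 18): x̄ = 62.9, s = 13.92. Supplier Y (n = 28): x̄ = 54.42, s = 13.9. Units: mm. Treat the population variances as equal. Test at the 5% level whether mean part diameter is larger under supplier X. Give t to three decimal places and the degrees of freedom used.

t = 2.018, df = 44

Let group 1 = supplier X, group 2 = supplier Y. H0: μ_1 = μ_2; H1: μ_1 > μ_2 (two-sample pooled-variance t-test, right-tailed).
s_p² = [(18−1)·13.92² + (28−1)·13.9²]/(18+28−2) = 193.425
t = (62.9 − 54.42)/√[193.425·(1/18 + 1/28)] = 2.018
df = n₁ + n₂ − 2 = 44
p-value = P(T ≥ 2.018) ≈ 0.0248
Since p ≈ 0.0248 < α = 0.05, reject H0; the evidence is statistically significant.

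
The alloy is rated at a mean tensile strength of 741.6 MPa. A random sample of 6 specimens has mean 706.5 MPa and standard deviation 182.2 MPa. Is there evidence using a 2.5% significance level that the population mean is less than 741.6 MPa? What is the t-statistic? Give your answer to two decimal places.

H0: μ = 741.6; H1: μ < 741.6 (one-sample t-test, left-tailed).
t = (x̄ − μ₀)/(s/√n) = (706.5 − 741.6)/(182.2/√6) = -0.47
df = n − 1 = 5
p-value = P(T ≤ -0.47) ≈ 0.3284
Since p ≈ 0.3284 > α = 0.025, fail to reject H0; the evidence is not statistically significant.

-0.47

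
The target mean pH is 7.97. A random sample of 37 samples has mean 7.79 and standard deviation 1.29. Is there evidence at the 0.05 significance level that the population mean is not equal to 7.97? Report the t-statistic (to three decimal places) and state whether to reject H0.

t = -0.849; fail to reject H0

H0: μ = 7.97; H1: μ ≠ 7.97 (one-sample t-test, two-sided).
t = (x̄ − μ₀)/(s/√n) = (7.79 − 7.97)/(1.29/√37) = -0.849
df = n − 1 = 36
Two-sided p-value ≈ 0.402
Since p ≈ 0.402 > α = 0.05, fail to reject H0; the data do not provide sufficient evidence against H0.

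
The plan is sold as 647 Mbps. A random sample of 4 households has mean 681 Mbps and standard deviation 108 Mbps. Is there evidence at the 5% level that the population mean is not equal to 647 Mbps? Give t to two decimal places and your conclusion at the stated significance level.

t = 0.63; fail to reject H0

H0: μ = 647; H1: μ ≠ 647 (one-sample t-test, two-sided).
t = (x̄ − μ₀)/(s/√n) = (681 − 647)/(108/√4) = 0.63
df = n − 1 = 3
Two-sided p-value ≈ 0.5736
Since p ≈ 0.5736 > α = 0.05, fail to reject H0; the data do not provide sufficient evidence against H0.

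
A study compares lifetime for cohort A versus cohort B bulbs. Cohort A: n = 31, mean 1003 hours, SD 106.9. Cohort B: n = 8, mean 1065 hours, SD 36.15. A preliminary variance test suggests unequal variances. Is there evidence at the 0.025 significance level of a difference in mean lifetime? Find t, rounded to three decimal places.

-2.688

Let group 1 = cohort A, group 2 = cohort B. H0: μ_1 = μ_2; H1: μ_1 ≠ μ_2 (Welch's two-sample t-test, two-sided).
t = (x̄_1 − x̄_2)/√(s_1²/n_1 + s_2²/n_2) = (1003 − 1065)/√(106.9²/31 + 36.15²/8) = -2.688
Welch–Satterthwaite df ≈ 33.93
Two-sided p-value ≈ 0.0111
Since p ≈ 0.0111 < α = 0.025, reject H0; the evidence is statistically significant.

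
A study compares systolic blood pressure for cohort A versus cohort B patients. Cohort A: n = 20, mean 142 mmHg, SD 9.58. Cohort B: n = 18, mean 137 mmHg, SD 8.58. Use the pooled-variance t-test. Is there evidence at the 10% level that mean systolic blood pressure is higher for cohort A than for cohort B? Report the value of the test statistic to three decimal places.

Let group 1 = cohort A, group 2 = cohort B. H0: μ_1 = μ_2; H1: μ_1 > μ_2 (two-sample pooled-variance t-test, right-tailed).
s_p² = [(20−1)·9.58² + (18−1)·8.58²]/(20+18−2) = 83.2008
t = (142 − 137)/√[83.2008·(1/20 + 1/18)] = 1.687
df = n₁ + n₂ − 2 = 36
p-value = P(T ≥ 1.687) ≈ 0.0501
Since p ≈ 0.0501 < α = 0.1, reject H0; the data support H1.

1.687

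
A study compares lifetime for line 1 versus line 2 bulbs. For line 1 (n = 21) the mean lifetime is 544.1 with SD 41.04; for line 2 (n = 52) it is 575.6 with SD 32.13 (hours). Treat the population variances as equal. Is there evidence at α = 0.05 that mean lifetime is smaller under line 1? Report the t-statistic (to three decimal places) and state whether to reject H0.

Let group 1 = line 1, group 2 = line 2. H0: μ_1 = μ_2; H1: μ_1 < μ_2 (two-sample pooled-variance t-test, left-tailed).
s_p² = [(21−1)·41.04² + (52−1)·32.13²]/(21+52−2) = 1215.98
t = (544.1 − 575.6)/√[1215.98·(1/21 + 1/52)] = -3.494
df = n₁ + n₂ − 2 = 71
p-value = P(T ≤ -3.494) ≈ 0.0004
Since p ≈ 0.0004 < α = 0.05, reject H0; the evidence is statistically significant.

t = -3.494; reject H0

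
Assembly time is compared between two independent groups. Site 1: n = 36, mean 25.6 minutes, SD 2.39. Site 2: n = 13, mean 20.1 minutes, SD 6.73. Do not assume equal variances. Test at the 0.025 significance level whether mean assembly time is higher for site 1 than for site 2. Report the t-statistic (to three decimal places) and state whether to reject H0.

t = 2.882; reject H0

Let group 1 = site 1, group 2 = site 2. H0: μ_1 = μ_2; H1: μ_1 > μ_2 (Welch's two-sample t-test, right-tailed).
t = (x̄_1 − x̄_2)/√(s_1²/n_1 + s_2²/n_2) = (25.6 − 20.1)/√(2.39²/36 + 6.73²/13) = 2.882
Welch–Satterthwaite df ≈ 13.11
p-value = P(T ≥ 2.882) ≈ 0.006
Since p ≈ 0.006 < α = 0.025, reject H0; the data support H1.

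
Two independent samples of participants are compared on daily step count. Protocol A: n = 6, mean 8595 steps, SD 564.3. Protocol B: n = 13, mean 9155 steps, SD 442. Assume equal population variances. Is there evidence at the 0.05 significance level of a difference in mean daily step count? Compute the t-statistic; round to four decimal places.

Let group 1 = protocol A, group 2 = protocol B. H0: μ_1 = μ_2; H1: μ_1 ≠ μ_2 (two-sample pooled-variance t-test, two-sided).
s_p² = [(6−1)·564.3² + (13−1)·442²]/(6+13−2) = 231561
t = (8595 − 9155)/√[231561·(1/6 + 1/13)] = -2.3579
df = n₁ + n₂ − 2 = 17
Two-sided p-value ≈ 0.0306
Since p ≈ 0.0306 < α = 0.05, reject H0; the evidence is statistically significant.

-2.3579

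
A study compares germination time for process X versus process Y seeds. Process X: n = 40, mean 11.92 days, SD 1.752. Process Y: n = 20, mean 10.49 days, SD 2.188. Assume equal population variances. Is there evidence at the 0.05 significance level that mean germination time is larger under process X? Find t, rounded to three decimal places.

Let group 1 = process X, group 2 = process Y. H0: μ_1 = μ_2; H1: μ_1 > μ_2 (two-sample pooled-variance t-test, right-tailed).
s_p² = [(40−1)·1.752² + (20−1)·2.188²]/(40+20−2) = 3.63224
t = (11.92 − 10.49)/√[3.63224·(1/40 + 1/20)] = 2.740
df = n₁ + n₂ − 2 = 58
p-value = P(T ≥ 2.740) ≈ 0.004
Since p ≈ 0.004 < α = 0.05, reject H0; the evidence is statistically significant.

2.740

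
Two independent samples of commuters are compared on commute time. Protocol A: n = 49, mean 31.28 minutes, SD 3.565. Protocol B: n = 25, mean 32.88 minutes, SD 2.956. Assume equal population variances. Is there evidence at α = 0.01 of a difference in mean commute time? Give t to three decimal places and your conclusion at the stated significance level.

t = -1.929; fail to reject H0

Let group 1 = protocol A, group 2 = protocol B. H0: μ_1 = μ_2; H1: μ_1 ≠ μ_2 (two-sample pooled-variance t-test, two-sided).
s_p² = [(49−1)·3.565² + (25−1)·2.956²]/(49+25−2) = 11.3855
t = (31.28 − 32.88)/√[11.3855·(1/49 + 1/25)] = -1.929
df = n₁ + n₂ − 2 = 72
Two-sided p-value ≈ 0.0576
Since p ≈ 0.0576 > α = 0.01, fail to reject H0; the evidence is not statistically significant.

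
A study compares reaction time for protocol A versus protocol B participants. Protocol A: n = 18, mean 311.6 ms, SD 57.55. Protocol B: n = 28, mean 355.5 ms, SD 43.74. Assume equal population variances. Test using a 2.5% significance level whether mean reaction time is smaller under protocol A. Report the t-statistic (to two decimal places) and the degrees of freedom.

Let group 1 = protocol A, group 2 = protocol B. H0: μ_1 = μ_2; H1: μ_1 < μ_2 (two-sample pooled-variance t-test, left-tailed).
s_p² = [(18−1)·57.55² + (28−1)·43.74²]/(18+28−2) = 2453.64
t = (311.6 − 355.5)/√[2453.64·(1/18 + 1/28)] = -2.93
df = n₁ + n₂ − 2 = 44
p-value = P(T ≤ -2.93) ≈ 0.003
Since p ≈ 0.003 < α = 0.025, reject H0; the data support H1.

t = -2.93, df = 44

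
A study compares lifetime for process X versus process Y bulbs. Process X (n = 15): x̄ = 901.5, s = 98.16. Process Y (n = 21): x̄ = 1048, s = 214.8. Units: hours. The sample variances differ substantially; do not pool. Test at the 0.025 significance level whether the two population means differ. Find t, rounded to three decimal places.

Let group 1 = process X, group 2 = process Y. H0: μ_1 = μ_2; H1: μ_1 ≠ μ_2 (Welch's two-sample t-test, two-sided).
t = (x̄_1 − x̄_2)/√(s_1²/n_1 + s_2²/n_2) = (901.5 − 1048)/√(98.16²/15 + 214.8²/21) = -2.749
Welch–Satterthwaite df ≈ 29.77
Two-sided p-value ≈ 0.0101
Since p ≈ 0.0101 < α = 0.025, reject H0; the evidence is statistically significant.

-2.749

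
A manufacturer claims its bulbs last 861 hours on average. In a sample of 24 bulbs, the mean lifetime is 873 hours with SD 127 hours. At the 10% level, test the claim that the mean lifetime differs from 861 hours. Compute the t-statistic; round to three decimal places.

0.463

H0: μ = 861; H1: μ ≠ 861 (one-sample t-test, two-sided).
t = (x̄ − μ₀)/(s/√n) = (873 − 861)/(127/√24) = 0.463
df = n − 1 = 23
Two-sided p-value ≈ 0.6478
Since p ≈ 0.6478 > α = 0.1, fail to reject H0; the evidence is not statistically significant.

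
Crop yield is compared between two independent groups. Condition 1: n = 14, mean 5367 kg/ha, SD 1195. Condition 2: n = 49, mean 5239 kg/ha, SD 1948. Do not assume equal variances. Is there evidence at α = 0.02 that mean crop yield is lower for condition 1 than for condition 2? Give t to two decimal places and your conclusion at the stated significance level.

Let group 1 = condition 1, group 2 = condition 2. H0: μ_1 = μ_2; H1: μ_1 < μ_2 (Welch's two-sample t-test, left-tailed).
t = (x̄_1 − x̄_2)/√(s_1²/n_1 + s_2²/n_2) = (5367 − 5239)/√(1195²/14 + 1948²/49) = 0.30
Welch–Satterthwaite df ≈ 34.80
p-value = P(T ≤ 0.30) ≈ 0.618
Since p ≈ 0.618 > α = 0.02, fail to reject H0; the data do not provide sufficient evidence against H0.

t = 0.30; fail to reject H0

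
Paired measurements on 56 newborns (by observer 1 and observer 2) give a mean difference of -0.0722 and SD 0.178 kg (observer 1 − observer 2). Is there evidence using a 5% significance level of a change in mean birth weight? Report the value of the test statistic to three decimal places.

H0: μ_d = 0; H1: μ_d ≠ 0 (paired t-test on the differences, two-sided).
t = d̄/(s_d/√n) = -0.0722/(0.178/√56) = -3.035
df = n − 1 = 55
Two-sided p-value ≈ 0.004
Since p ≈ 0.004 < α = 0.05, reject H0; the data support H1.

-3.035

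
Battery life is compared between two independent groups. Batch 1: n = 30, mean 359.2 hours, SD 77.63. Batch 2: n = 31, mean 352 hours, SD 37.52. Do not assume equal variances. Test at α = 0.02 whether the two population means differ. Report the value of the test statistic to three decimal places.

Let group 1 = batch 1, group 2 = batch 2. H0: μ_1 = μ_2; H1: μ_1 ≠ μ_2 (Welch's two-sample t-test, two-sided).
t = (x̄_1 − x̄_2)/√(s_1²/n_1 + s_2²/n_2) = (359.2 − 352)/√(77.63²/30 + 37.52²/31) = 0.459
Welch–Satterthwaite df ≈ 41.54
Two-sided p-value ≈ 0.6488
Since p ≈ 0.6488 > α = 0.02, fail to reject H0; the evidence is not statistically significant.

0.459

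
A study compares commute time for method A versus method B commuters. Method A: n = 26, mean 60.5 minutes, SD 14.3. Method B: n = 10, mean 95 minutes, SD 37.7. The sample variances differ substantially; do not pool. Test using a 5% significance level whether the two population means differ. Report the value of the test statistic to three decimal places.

-2.817

Let group 1 = method A, group 2 = method B. H0: μ_1 = μ_2; H1: μ_1 ≠ μ_2 (Welch's two-sample t-test, two-sided).
t = (x̄_1 − x̄_2)/√(s_1²/n_1 + s_2²/n_2) = (60.5 − 95)/√(14.3²/26 + 37.7²/10) = -2.817
Welch–Satterthwaite df ≈ 10.01
Two-sided p-value ≈ 0.0182
Since p ≈ 0.0182 < α = 0.05, reject H0; the data support H1.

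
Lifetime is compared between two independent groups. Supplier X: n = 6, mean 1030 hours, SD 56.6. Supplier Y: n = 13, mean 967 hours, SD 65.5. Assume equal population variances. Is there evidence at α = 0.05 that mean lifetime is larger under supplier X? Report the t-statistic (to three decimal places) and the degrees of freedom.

t = 2.026, df = 17

Let group 1 = supplier X, group 2 = supplier Y. H0: μ_1 = μ_2; H1: μ_1 > μ_2 (two-sample pooled-variance t-test, right-tailed).
s_p² = [(6−1)·56.6² + (13−1)·65.5²]/(6+13−2) = 3970.64
t = (1030 − 967)/√[3970.64·(1/6 + 1/13)] = 2.026
df = n₁ + n₂ − 2 = 17
p-value = P(T ≥ 2.026) ≈ 0.029
Since p ≈ 0.029 < α = 0.05, reject H0; the evidence is statistically significant.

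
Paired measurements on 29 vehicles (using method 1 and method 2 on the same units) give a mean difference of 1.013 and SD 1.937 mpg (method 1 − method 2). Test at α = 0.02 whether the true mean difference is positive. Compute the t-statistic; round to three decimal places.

H0: μ_d = 0; H1: μ_d > 0 (paired t-test on the differences, right-tailed).
t = d̄/(s_d/√n) = 1.013/(1.937/√29) = 2.816
df = n − 1 = 28
p-value = P(T ≥ 2.816) ≈ 0.0044
Since p ≈ 0.0044 < α = 0.02, reject H0; the data support H1.

2.816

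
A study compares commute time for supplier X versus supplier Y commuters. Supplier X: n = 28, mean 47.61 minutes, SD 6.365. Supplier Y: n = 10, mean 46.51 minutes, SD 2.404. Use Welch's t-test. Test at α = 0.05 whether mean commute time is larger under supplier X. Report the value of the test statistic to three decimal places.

Let group 1 = supplier X, group 2 = supplier Y. H0: μ_1 = μ_2; H1: μ_1 > μ_2 (Welch's two-sample t-test, right-tailed).
t = (x̄_1 − x̄_2)/√(s_1²/n_1 + s_2²/n_2) = (47.61 − 46.51)/√(6.365²/28 + 2.404²/10) = 0.773
Welch–Satterthwaite df ≈ 35.76
p-value = P(T ≥ 0.773) ≈ 0.2223
Since p ≈ 0.2223 > α = 0.05, fail to reject H0; the data do not provide sufficient evidence against H0.

0.773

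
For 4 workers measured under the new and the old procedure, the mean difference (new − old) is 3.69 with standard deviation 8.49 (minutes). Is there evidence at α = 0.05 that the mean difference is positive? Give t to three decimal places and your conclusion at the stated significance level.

t = 0.869; fail to reject H0

H0: μ_d = 0; H1: μ_d > 0 (paired t-test on the differences, right-tailed).
t = d̄/(s_d/√n) = 3.69/(8.49/√4) = 0.869
df = n − 1 = 3
p-value = P(T ≥ 0.869) ≈ 0.224
Since p ≈ 0.224 > α = 0.05, fail to reject H0; the data do not provide sufficient evidence against H0.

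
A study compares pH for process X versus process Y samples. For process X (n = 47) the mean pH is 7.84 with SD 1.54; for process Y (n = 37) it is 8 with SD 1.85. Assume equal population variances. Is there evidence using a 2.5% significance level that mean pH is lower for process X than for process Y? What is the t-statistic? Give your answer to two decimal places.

Let group 1 = process X, group 2 = process Y. H0: μ_1 = μ_2; H1: μ_1 < μ_2 (two-sample pooled-variance t-test, left-tailed).
s_p² = [(47−1)·1.54² + (37−1)·1.85²]/(47+37−2) = 2.83297
t = (7.84 − 8)/√[2.83297·(1/47 + 1/37)] = -0.43
df = n₁ + n₂ − 2 = 82
p-value = P(T ≤ -0.43) ≈ 0.333
Since p ≈ 0.333 > α = 0.025, fail to reject H0; the data do not provide sufficient evidence against H0.

-0.43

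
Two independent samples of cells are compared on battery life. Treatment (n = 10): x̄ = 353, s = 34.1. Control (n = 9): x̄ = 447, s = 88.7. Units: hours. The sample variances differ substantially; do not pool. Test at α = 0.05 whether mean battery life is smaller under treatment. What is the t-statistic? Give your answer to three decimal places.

Let group 1 = treatment, group 2 = control. H0: μ_1 = μ_2; H1: μ_1 < μ_2 (Welch's two-sample t-test, left-tailed).
t = (x̄_1 − x̄_2)/√(s_1²/n_1 + s_2²/n_2) = (353 − 447)/√(34.1²/10 + 88.7²/9) = -2.987
Welch–Satterthwaite df ≈ 10.11
p-value = P(T ≤ -2.987) ≈ 0.0067
Since p ≈ 0.0067 < α = 0.05, reject H0; the evidence is statistically significant.

-2.987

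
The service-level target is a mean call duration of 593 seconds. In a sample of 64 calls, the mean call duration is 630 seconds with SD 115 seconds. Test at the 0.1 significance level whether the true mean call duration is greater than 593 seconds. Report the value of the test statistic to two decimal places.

H0: μ = 593; H1: μ > 593 (one-sample t-test, right-tailed).
t = (x̄ − μ₀)/(s/√n) = (630 − 593)/(115/√64) = 2.57
df = n − 1 = 63
p-value = P(T ≥ 2.57) ≈ 0.006
Since p ≈ 0.006 < α = 0.1, reject H0; the evidence is statistically significant.

2.57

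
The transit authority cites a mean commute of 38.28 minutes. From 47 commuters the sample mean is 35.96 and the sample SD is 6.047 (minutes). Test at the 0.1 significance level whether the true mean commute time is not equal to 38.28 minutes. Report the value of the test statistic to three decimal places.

-2.630

H0: μ = 38.28; H1: μ ≠ 38.28 (one-sample t-test, two-sided).
t = (x̄ − μ₀)/(s/√n) = (35.96 − 38.28)/(6.047/√47) = -2.630
df = n − 1 = 46
Two-sided p-value ≈ 0.0116
Since p ≈ 0.0116 < α = 0.1, reject H0; the data support H1.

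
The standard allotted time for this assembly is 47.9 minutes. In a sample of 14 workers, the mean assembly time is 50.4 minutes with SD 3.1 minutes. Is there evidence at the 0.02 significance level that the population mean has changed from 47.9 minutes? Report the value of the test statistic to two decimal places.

3.02

H0: μ = 47.9; H1: μ ≠ 47.9 (one-sample t-test, two-sided).
t = (x̄ − μ₀)/(s/√n) = (50.4 − 47.9)/(3.1/√14) = 3.02
df = n − 1 = 13
Two-sided p-value ≈ 0.0099
Since p ≈ 0.0099 < α = 0.02, reject H0; the data support H1.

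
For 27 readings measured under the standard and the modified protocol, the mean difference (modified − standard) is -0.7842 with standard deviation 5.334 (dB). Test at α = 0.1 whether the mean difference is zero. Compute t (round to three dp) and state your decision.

t = -0.764; fail to reject H0

H0: μ_d = 0; H1: μ_d ≠ 0 (paired t-test on the differences, two-sided).
t = d̄/(s_d/√n) = -0.7842/(5.334/√27) = -0.764
df = n − 1 = 26
Two-sided p-value ≈ 0.452
Since p ≈ 0.452 > α = 0.1, fail to reject H0; the evidence is not statistically significant.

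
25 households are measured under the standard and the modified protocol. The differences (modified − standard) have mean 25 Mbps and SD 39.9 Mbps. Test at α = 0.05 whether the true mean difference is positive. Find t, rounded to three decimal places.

H0: μ_d = 0; H1: μ_d > 0 (paired t-test on the differences, right-tailed).
t = d̄/(s_d/√n) = 25/(39.9/√25) = 3.133
df = n − 1 = 24
p-value = P(T ≥ 3.133) ≈ 0.002
Since p ≈ 0.002 < α = 0.05, reject H0; the data support H1.

3.133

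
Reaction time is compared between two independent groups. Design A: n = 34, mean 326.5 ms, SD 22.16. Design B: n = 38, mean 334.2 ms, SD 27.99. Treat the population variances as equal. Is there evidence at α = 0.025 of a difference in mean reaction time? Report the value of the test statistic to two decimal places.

Let group 1 = design A, group 2 = design B. H0: μ_1 = μ_2; H1: μ_1 ≠ μ_2 (two-sample pooled-variance t-test, two-sided).
s_p² = [(34−1)·22.16² + (38−1)·27.99²]/(34+38−2) = 645.606
t = (326.5 − 334.2)/√[645.606·(1/34 + 1/38)] = -1.28
df = n₁ + n₂ − 2 = 70
Two-sided p-value ≈ 0.203
Since p ≈ 0.203 > α = 0.025, fail to reject H0; the evidence is not statistically significant.

-1.28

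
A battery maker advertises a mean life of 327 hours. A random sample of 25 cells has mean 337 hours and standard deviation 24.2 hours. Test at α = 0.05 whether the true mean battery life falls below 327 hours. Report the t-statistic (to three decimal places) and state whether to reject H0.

t = 2.066; fail to reject H0

H0: μ = 327; H1: μ < 327 (one-sample t-test, left-tailed).
t = (x̄ − μ₀)/(s/√n) = (337 − 327)/(24.2/√25) = 2.066
df = n − 1 = 24
p-value = P(T ≤ 2.066) ≈ 0.975
Since p ≈ 0.975 > α = 0.05, fail to reject H0; the data do not provide sufficient evidence against H0.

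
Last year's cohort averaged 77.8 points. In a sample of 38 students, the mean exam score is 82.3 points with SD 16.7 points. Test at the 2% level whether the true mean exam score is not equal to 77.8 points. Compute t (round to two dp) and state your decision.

H0: μ = 77.8; H1: μ ≠ 77.8 (one-sample t-test, two-sided).
t = (x̄ − μ₀)/(s/√n) = (82.3 − 77.8)/(16.7/√38) = 1.66
df = n − 1 = 37
Two-sided p-value ≈ 0.1052
Since p ≈ 0.1052 > α = 0.02, fail to reject H0; the evidence is not statistically significant.

t = 1.66; fail to reject H0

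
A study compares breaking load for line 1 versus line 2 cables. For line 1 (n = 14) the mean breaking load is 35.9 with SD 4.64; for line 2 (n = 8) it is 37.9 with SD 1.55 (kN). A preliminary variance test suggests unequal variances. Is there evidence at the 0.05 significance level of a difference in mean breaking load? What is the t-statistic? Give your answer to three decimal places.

-1.475

Let group 1 = line 1, group 2 = line 2. H0: μ_1 = μ_2; H1: μ_1 ≠ μ_2 (Welch's two-sample t-test, two-sided).
t = (x̄_1 − x̄_2)/√(s_1²/n_1 + s_2²/n_2) = (35.9 − 37.9)/√(4.64²/14 + 1.55²/8) = -1.475
Welch–Satterthwaite df ≈ 17.34
Two-sided p-value ≈ 0.1581
Since p ≈ 0.1581 > α = 0.05, fail to reject H0; the data do not provide sufficient evidence against H0.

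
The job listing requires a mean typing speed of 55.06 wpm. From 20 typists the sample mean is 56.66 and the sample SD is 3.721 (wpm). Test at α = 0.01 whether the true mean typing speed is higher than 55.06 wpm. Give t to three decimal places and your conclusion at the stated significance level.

t = 1.923; fail to reject H0

H0: μ = 55.06; H1: μ > 55.06 (one-sample t-test, right-tailed).
t = (x̄ − μ₀)/(s/√n) = (56.66 − 55.06)/(3.721/√20) = 1.923
df = n − 1 = 19
p-value = P(T ≥ 1.923) ≈ 0.0348
Since p ≈ 0.0348 > α = 0.01, fail to reject H0; the data do not provide sufficient evidence against H0.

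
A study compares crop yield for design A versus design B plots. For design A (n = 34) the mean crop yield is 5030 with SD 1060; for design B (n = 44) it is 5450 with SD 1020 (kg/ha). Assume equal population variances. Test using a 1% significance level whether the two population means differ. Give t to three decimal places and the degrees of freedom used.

Let group 1 = design A, group 2 = design B. H0: μ_1 = μ_2; H1: μ_1 ≠ μ_2 (two-sample pooled-variance t-test, two-sided).
s_p² = [(34−1)·1060² + (44−1)·1020²]/(34+44−2) = 1076530
t = (5030 − 5450)/√[1076530·(1/34 + 1/44)] = -1.773
df = n₁ + n₂ − 2 = 76
Two-sided p-value ≈ 0.080
Since p ≈ 0.080 > α = 0.01, fail to reject H0; the data do not provide sufficient evidence against H0.

t = -1.773, df = 76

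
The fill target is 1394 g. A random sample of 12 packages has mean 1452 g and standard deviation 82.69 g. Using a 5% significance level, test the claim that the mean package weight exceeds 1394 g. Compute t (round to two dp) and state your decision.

H0: μ = 1394; H1: μ > 1394 (one-sample t-test, right-tailed).
t = (x̄ − μ₀)/(s/√n) = (1452 − 1394)/(82.69/√12) = 2.43
df = n − 1 = 11
p-value = P(T ≥ 2.43) ≈ 0.0167
Since p ≈ 0.0167 < α = 0.05, reject H0; the evidence is statistically significant.

t = 2.43; reject H0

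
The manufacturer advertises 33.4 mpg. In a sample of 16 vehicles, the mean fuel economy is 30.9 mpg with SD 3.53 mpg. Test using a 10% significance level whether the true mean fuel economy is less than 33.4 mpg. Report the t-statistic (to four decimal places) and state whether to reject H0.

t = -2.8329; reject H0

H0: μ = 33.4; H1: μ < 33.4 (one-sample t-test, left-tailed).
t = (x̄ − μ₀)/(s/√n) = (30.9 − 33.4)/(3.53/√16) = -2.8329
df = n − 1 = 15
p-value = P(T ≤ -2.8329) ≈ 0.006
Since p ≈ 0.006 < α = 0.1, reject H0; the data support H1.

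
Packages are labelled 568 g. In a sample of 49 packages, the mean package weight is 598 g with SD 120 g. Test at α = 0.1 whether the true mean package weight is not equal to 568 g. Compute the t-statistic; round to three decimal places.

1.750

H0: μ = 568; H1: μ ≠ 568 (one-sample t-test, two-sided).
t = (x̄ − μ₀)/(s/√n) = (598 − 568)/(120/√49) = 1.750
df = n − 1 = 48
Two-sided p-value ≈ 0.087
Since p ≈ 0.087 < α = 0.1, reject H0; the data support H1.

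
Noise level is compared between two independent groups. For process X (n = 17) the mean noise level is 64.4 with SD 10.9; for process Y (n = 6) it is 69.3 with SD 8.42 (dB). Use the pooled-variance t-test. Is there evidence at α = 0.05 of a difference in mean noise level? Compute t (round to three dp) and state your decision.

t = -0.996; fail to reject H0

Let group 1 = process X, group 2 = process Y. H0: μ_1 = μ_2; H1: μ_1 ≠ μ_2 (two-sample pooled-variance t-test, two-sided).
s_p² = [(17−1)·10.9² + (6−1)·8.42²]/(17+6−2) = 107.402
t = (64.4 − 69.3)/√[107.402·(1/17 + 1/6)] = -0.996
df = n₁ + n₂ − 2 = 21
Two-sided p-value ≈ 0.3307
Since p ≈ 0.3307 > α = 0.05, fail to reject H0; the data do not provide sufficient evidence against H0.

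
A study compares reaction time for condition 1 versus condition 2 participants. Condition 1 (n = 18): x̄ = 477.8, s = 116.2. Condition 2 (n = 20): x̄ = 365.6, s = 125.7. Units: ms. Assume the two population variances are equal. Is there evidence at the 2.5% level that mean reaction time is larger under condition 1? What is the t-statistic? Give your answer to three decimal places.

2.847

Let group 1 = condition 1, group 2 = condition 2. H0: μ_1 = μ_2; H1: μ_1 > μ_2 (two-sample pooled-variance t-test, right-tailed).
s_p² = [(18−1)·116.2² + (20−1)·125.7²]/(18+20−2) = 14715.3
t = (477.8 − 365.6)/√[14715.3·(1/18 + 1/20)] = 2.847
df = n₁ + n₂ − 2 = 36
p-value = P(T ≥ 2.847) ≈ 0.0036
Since p ≈ 0.0036 < α = 0.025, reject H0; the evidence is statistically significant.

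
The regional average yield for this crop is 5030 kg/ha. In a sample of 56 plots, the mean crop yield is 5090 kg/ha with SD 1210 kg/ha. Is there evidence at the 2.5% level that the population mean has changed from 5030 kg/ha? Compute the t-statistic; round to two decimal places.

0.37

H0: μ = 5030; H1: μ ≠ 5030 (one-sample t-test, two-sided).
t = (x̄ − μ₀)/(s/√n) = (5090 − 5030)/(1210/√56) = 0.37
df = n − 1 = 55
Two-sided p-value ≈ 0.7120
Since p ≈ 0.7120 > α = 0.025, fail to reject H0; the data do not provide sufficient evidence against H0.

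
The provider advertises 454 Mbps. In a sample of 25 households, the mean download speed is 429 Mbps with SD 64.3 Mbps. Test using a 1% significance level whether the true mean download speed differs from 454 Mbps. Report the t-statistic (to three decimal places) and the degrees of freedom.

t = -1.944, df = 24

H0: μ = 454; H1: μ ≠ 454 (one-sample t-test, two-sided).
t = (x̄ − μ₀)/(s/√n) = (429 − 454)/(64.3/√25) = -1.944
df = n − 1 = 24
Two-sided p-value ≈ 0.0637
Since p ≈ 0.0637 > α = 0.01, fail to reject H0; the evidence is not statistically significant.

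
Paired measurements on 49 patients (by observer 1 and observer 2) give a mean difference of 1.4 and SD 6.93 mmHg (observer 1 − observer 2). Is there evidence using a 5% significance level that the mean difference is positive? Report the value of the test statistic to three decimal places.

H0: μ_d = 0; H1: μ_d > 0 (paired t-test on the differences, right-tailed).
t = d̄/(s_d/√n) = 1.4/(6.93/√49) = 1.414
df = n − 1 = 48
p-value = P(T ≥ 1.414) ≈ 0.0819
Since p ≈ 0.0819 > α = 0.05, fail to reject H0; the evidence is not statistically significant.

1.414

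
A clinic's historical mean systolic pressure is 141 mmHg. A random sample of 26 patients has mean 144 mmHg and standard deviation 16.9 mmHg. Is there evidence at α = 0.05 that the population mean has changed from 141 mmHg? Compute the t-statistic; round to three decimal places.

0.905

H0: μ = 141; H1: μ ≠ 141 (one-sample t-test, two-sided).
t = (x̄ − μ₀)/(s/√n) = (144 − 141)/(16.9/√26) = 0.905
df = n − 1 = 25
Two-sided p-value ≈ 0.3740
Since p ≈ 0.3740 > α = 0.05, fail to reject H0; the evidence is not statistically significant.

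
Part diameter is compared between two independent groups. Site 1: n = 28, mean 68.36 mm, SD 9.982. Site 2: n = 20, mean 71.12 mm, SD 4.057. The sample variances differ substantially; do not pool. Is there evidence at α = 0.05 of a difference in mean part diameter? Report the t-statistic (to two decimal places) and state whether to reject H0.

Let group 1 = site 1, group 2 = site 2. H0: μ_1 = μ_2; H1: μ_1 ≠ μ_2 (Welch's two-sample t-test, two-sided).
t = (x̄_1 − x̄_2)/√(s_1²/n_1 + s_2²/n_2) = (68.36 − 71.12)/√(9.982²/28 + 4.057²/20) = -1.32
Welch–Satterthwaite df ≈ 38.04
Two-sided p-value ≈ 0.1952
Since p ≈ 0.1952 > α = 0.05, fail to reject H0; the evidence is not statistically significant.

t = -1.32; fail to reject H0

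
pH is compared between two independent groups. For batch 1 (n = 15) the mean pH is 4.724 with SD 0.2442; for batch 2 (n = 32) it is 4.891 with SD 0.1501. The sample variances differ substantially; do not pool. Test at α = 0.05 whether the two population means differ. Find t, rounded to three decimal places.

-2.441

Let group 1 = batch 1, group 2 = batch 2. H0: μ_1 = μ_2; H1: μ_1 ≠ μ_2 (Welch's two-sample t-test, two-sided).
t = (x̄_1 − x̄_2)/√(s_1²/n_1 + s_2²/n_2) = (4.724 − 4.891)/√(0.2442²/15 + 0.1501²/32) = -2.441
Welch–Satterthwaite df ≈ 19.13
Two-sided p-value ≈ 0.0245
Since p ≈ 0.0245 < α = 0.05, reject H0; the evidence is statistically significant.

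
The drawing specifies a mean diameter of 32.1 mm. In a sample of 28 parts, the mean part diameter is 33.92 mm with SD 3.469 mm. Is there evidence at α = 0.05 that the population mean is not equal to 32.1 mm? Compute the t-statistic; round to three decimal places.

H0: μ = 32.1; H1: μ ≠ 32.1 (one-sample t-test, two-sided).
t = (x̄ − μ₀)/(s/√n) = (33.92 − 32.1)/(3.469/√28) = 2.776
df = n − 1 = 27
Two-sided p-value ≈ 0.010
Since p ≈ 0.010 < α = 0.05, reject H0; the data support H1.

2.776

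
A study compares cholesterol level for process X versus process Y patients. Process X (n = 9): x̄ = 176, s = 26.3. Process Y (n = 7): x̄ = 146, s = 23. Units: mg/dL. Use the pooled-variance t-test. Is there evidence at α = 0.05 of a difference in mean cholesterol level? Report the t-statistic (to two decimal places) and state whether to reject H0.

Let group 1 = process X, group 2 = process Y. H0: μ_1 = μ_2; H1: μ_1 ≠ μ_2 (two-sample pooled-variance t-test, two-sided).
s_p² = [(9−1)·26.3² + (7−1)·23²]/(9+7−2) = 621.966
t = (176 − 146)/√[621.966·(1/9 + 1/7)] = 2.39
df = n₁ + n₂ − 2 = 14
Two-sided p-value ≈ 0.0316
Since p ≈ 0.0316 < α = 0.05, reject H0; the evidence is statistically significant.

t = 2.39; reject H0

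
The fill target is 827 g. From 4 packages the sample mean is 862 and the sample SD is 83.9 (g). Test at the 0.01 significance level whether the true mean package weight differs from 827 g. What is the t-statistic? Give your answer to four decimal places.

0.8343

H0: μ = 827; H1: μ ≠ 827 (one-sample t-test, two-sided).
t = (x̄ − μ₀)/(s/√n) = (862 − 827)/(83.9/√4) = 0.8343
df = n − 1 = 3
Two-sided p-value ≈ 0.465
Since p ≈ 0.465 > α = 0.01, fail to reject H0; the data do not provide sufficient evidence against H0.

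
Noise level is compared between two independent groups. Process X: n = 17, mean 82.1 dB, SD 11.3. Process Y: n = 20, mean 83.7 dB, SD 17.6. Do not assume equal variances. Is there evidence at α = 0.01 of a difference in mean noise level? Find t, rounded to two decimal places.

Let group 1 = process X, group 2 = process Y. H0: μ_1 = μ_2; H1: μ_1 ≠ μ_2 (Welch's two-sample t-test, two-sided).
t = (x̄_1 − x̄_2)/√(s_1²/n_1 + s_2²/n_2) = (82.1 − 83.7)/√(11.3²/17 + 17.6²/20) = -0.33
Welch–Satterthwaite df ≈ 32.75
Two-sided p-value ≈ 0.7408
Since p ≈ 0.7408 > α = 0.01, fail to reject H0; the data do not provide sufficient evidence against H0.

-0.33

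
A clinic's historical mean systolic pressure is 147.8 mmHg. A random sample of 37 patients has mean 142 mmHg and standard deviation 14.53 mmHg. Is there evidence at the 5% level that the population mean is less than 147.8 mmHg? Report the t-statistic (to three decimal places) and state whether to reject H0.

t = -2.428; reject H0

H0: μ = 147.8; H1: μ < 147.8 (one-sample t-test, left-tailed).
t = (x̄ − μ₀)/(s/√n) = (142 − 147.8)/(14.53/√37) = -2.428
df = n − 1 = 36
p-value = P(T ≤ -2.428) ≈ 0.010
Since p ≈ 0.010 < α = 0.05, reject H0; the evidence is statistically significant.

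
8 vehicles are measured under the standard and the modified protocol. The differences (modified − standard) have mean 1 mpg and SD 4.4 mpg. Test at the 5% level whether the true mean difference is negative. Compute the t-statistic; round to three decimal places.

H0: μ_d = 0; H1: μ_d < 0 (paired t-test on the differences, left-tailed).
t = d̄/(s_d/√n) = 1/(4.4/√8) = 0.643
df = n − 1 = 7
p-value = P(T ≤ 0.643) ≈ 0.730
Since p ≈ 0.730 > α = 0.05, fail to reject H0; the data do not provide sufficient evidence against H0.

0.643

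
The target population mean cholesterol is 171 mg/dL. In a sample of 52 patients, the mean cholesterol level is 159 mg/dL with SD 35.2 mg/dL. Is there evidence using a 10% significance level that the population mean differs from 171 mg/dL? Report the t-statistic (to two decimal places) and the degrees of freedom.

t = -2.46, df = 51

H0: μ = 171; H1: μ ≠ 171 (one-sample t-test, two-sided).
t = (x̄ − μ₀)/(s/√n) = (159 − 171)/(35.2/√52) = -2.46
df = n − 1 = 51
Two-sided p-value ≈ 0.0174
Since p ≈ 0.0174 < α = 0.1, reject H0; the evidence is statistically significant.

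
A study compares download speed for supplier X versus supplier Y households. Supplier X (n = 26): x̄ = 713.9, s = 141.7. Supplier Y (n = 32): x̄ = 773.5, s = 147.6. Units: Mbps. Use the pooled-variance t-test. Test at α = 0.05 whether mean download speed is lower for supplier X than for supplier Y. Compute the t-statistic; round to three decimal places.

Let group 1 = supplier X, group 2 = supplier Y. H0: μ_1 = μ_2; H1: μ_1 < μ_2 (two-sample pooled-variance t-test, left-tailed).
s_p² = [(26−1)·141.7² + (32−1)·147.6²]/(26+32−2) = 21023.8
t = (713.9 − 773.5)/√[21023.8·(1/26 + 1/32)] = -1.557
df = n₁ + n₂ − 2 = 56
p-value = P(T ≤ -1.557) ≈ 0.0626
Since p ≈ 0.0626 > α = 0.05, fail to reject H0; the data do not provide sufficient evidence against H0.

-1.557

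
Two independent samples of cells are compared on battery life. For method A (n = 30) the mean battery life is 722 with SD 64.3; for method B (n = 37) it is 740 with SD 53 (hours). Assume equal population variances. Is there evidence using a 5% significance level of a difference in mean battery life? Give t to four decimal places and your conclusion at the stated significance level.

Let group 1 = method A, group 2 = method B. H0: μ_1 = μ_2; H1: μ_1 ≠ μ_2 (two-sample pooled-variance t-test, two-sided).
s_p² = [(30−1)·64.3² + (37−1)·53²]/(30+37−2) = 3400.37
t = (722 − 740)/√[3400.37·(1/30 + 1/37)] = -1.2564
df = n₁ + n₂ − 2 = 65
Two-sided p-value ≈ 0.213
Since p ≈ 0.213 > α = 0.05, fail to reject H0; the evidence is not statistically significant.

t = -1.2564; fail to reject H0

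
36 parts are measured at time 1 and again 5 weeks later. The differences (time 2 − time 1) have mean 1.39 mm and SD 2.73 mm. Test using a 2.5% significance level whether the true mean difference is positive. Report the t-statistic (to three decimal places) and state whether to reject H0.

t = 3.055; reject H0

H0: μ_d = 0; H1: μ_d > 0 (paired t-test on the differences, right-tailed).
t = d̄/(s_d/√n) = 1.39/(2.73/√36) = 3.055
df = n − 1 = 35
p-value = P(T ≥ 3.055) ≈ 0.002
Since p ≈ 0.002 < α = 0.025, reject H0; the data support H1.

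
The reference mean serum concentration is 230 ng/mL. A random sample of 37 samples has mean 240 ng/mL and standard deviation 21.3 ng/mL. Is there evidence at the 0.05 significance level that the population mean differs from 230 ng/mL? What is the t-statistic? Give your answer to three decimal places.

H0: μ = 230; H1: μ ≠ 230 (one-sample t-test, two-sided).
t = (x̄ − μ₀)/(s/√n) = (240 − 230)/(21.3/√37) = 2.856
df = n − 1 = 36
Two-sided p-value ≈ 0.0071
Since p ≈ 0.0071 < α = 0.05, reject H0; the data support H1.

2.856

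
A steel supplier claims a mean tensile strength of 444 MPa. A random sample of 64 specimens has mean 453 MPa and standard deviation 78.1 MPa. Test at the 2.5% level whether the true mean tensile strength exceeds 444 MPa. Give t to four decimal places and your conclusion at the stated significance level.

H0: μ = 444; H1: μ > 444 (one-sample t-test, right-tailed).
t = (x̄ − μ₀)/(s/√n) = (453 − 444)/(78.1/√64) = 0.9219
df = n − 1 = 63
p-value = P(T ≥ 0.9219) ≈ 0.1801
Since p ≈ 0.1801 > α = 0.025, fail to reject H0; the data do not provide sufficient evidence against H0.

t = 0.9219; fail to reject H0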